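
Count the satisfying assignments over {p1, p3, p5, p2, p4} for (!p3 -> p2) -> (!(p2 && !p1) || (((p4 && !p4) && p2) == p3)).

28

Initial set: {T ((!p3 -> p2) -> (!(p2 && !p1) || (((p4 && !p4) && p2) == p3)))}.
T ((!p3 -> p2) -> (!(p2 && !p1) || (((p4 && !p4) && p2) == p3))): β-rule — branch into F (!p3 -> p2)  //  T (!(p2 && !p1) || (((p4 && !p4) && p2) == p3)).
  branch 1 (add F (!p3 -> p2)):
    F (!p3 -> p2): α-rule — add T !p3, F p2.
    ○ open, literals {p2=F, p3=F}.
  branch 2 (add T (!(p2 && !p1) || (((p4 && !p4) && p2) == p3))):
    T (!(p2 && !p1) || (((p4 && !p4) && p2) == p3)): β-rule — branch into T !(p2 && !p1)  //  T (((p4 && !p4) && p2) == p3).
      branch 2.1 (add T !(p2 && !p1)):
        T !(p2 && !p1): β-rule — branch into F p2  //  F !p1.
          branch 2.1.1 (add F p2):
            ○ open, literals {p2=F}.
          branch 2.1.2 (add F !p1):
            ○ open, literals {p1=T}.
      branch 2.2 (add T (((p4 && !p4) && p2) == p3)):
        T (((p4 && !p4) && p2) == p3): β-rule — branch into T ((p4 && !p4) && p2), T p3  //  F ((p4 && !p4) && p2), F p3.
          branch 2.2.1 (add T ((p4 && !p4) && p2), T p3):
            T ((p4 && !p4) && p2): α-rule — add T (p4 && !p4), T p2.
            T (p4 && !p4): α-rule — add T p4, T !p4.
            × closes — contains both p4 and !p4.
          branch 2.2.2 (add F ((p4 && !p4) && p2), F p3):
            F ((p4 && !p4) && p2): β-rule — branch into F (p4 && !p4)  //  F p2.
              branch 2.2.2.1 (add F (p4 && !p4)):
                F (p4 && !p4): β-rule — branch into F p4  //  F !p4.
                  branch 2.2.2.1.1 (add F p4):
                    ○ open, literals {p3=F, p4=F}.
                  branch 2.2.2.1.2 (add F !p4):
                    ○ open, literals {p3=F, p4=T}.
              branch 2.2.2.2 (add F p2):
                ○ open, literals {p2=F, p3=F}.
1 branch closed, 6 open.
Each open branch fixes some atoms; the unmentioned ones are free. Counting distinct full assignments: branch {p2=F, p3=F} (p1, p5, p4) contributes 8 new; branch {p2=F} (p1, p3, p5, p4) contributes 8 new; branch {p1=T} (p3, p5, p2, p4) contributes 8 new; branch {p3=F, p4=F} (p1, p5, p2) contributes 2 new; branch {p3=F, p4=T} (p1, p5, p2) contributes 2 new; branch {p2=F, p3=F} (p1, p5, p4) contributes 0 new. Total: 28.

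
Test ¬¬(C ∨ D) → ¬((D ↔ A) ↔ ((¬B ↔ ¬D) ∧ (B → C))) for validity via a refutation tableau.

Not valid

Assume the negation and expand:
Initial set: {¬(¬¬(C ∨ D) → ¬((D ↔ A) ↔ ((¬B ↔ ¬D) ∧ (B → C))))}.
¬(¬¬(C ∨ D) → ¬((D ↔ A) ↔ ((¬B ↔ ¬D) ∧ (B → C)))): α-rule — add ¬¬(C ∨ D), ¬¬((D ↔ A) ↔ ((¬B ↔ ¬D) ∧ (B → C))).
¬¬(C ∨ D): drop double negation, giving (C ∨ D).
¬¬((D ↔ A) ↔ ((¬B ↔ ¬D) ∧ (B → C))): β-rule — branch into (D ↔ A), ((¬B ↔ ¬D) ∧ (B → C))  //  ¬(D ↔ A), ¬((¬B ↔ ¬D) ∧ (B → C)).
  branch 1 (add (D ↔ A), ((¬B ↔ ¬D) ∧ (B → C))):
    ((¬B ↔ ¬D) ∧ (B → C)): α-rule — add (¬B ↔ ¬D), (B → C).
    (C ∨ D): β-rule — branch into C  //  D.
      branch 1.1 (add C):
        (D ↔ A): β-rule — branch into D, A  //  ¬D, ¬A.
          branch 1.1.1 (add D, A):
            (¬B ↔ ¬D): β-rule — branch into ¬B, ¬D  //  ¬¬B, ¬¬D.
              branch 1.1.1.1 (add ¬B, ¬D):
                × closes — contains both D and ¬D.
              branch 1.1.1.2 (add ¬¬B, ¬¬D):
                (B → C): β-rule — branch into ¬B  //  C.
                  branch 1.1.1.2.1 (add ¬B):
                    × closes — contains both B and ¬B.
                  branch 1.1.1.2.2 (add C):
                    ○ open, literals {A=T, B=T, C=T, D=T}.
          branch 1.1.2 (add ¬D, ¬A):
            (¬B ↔ ¬D): β-rule — branch into ¬B, ¬D  //  ¬¬B, ¬¬D.
              branch 1.1.2.1 (add ¬B, ¬D):
                (B → C): β-rule — branch into ¬B  //  C.
                  branch 1.1.2.1.1 (add ¬B):
                    ○ open, literals {A=F, B=F, C=T, D=F}.
                  branch 1.1.2.1.2 (add C):
                    ○ open, literals {A=F, B=F, C=T, D=F}.
              branch 1.1.2.2 (add ¬¬B, ¬¬D):
                × closes — contains both D and ¬D.
      branch 1.2 (add D):
        (D ↔ A): β-rule — branch into D, A  //  ¬D, ¬A.
          branch 1.2.1 (add D, A):
            (¬B ↔ ¬D): β-rule — branch into ¬B, ¬D  //  ¬¬B, ¬¬D.
              branch 1.2.1.1 (add ¬B, ¬D):
                × closes — contains both D and ¬D.
              branch 1.2.1.2 (add ¬¬B, ¬¬D):
                (B → C): β-rule — branch into ¬B  //  C.
                  branch 1.2.1.2.1 (add ¬B):
                    × closes — contains both B and ¬B.
                  branch 1.2.1.2.2 (add C):
                    ○ open, literals {A=T, B=T, C=T, D=T}.
          branch 1.2.2 (add ¬D, ¬A):
            × closes — contains both D and ¬D.
  branch 2 (add ¬(D ↔ A), ¬((¬B ↔ ¬D) ∧ (B → C))):
    (C ∨ D): β-rule — branch into C  //  D.
      branch 2.1 (add C):
        ¬(D ↔ A): β-rule — branch into D, ¬A  //  ¬D, A.
          branch 2.1.1 (add D, ¬A):
            ¬((¬B ↔ ¬D) ∧ (B → C)): β-rule — branch into ¬(¬B ↔ ¬D)  //  ¬(B → C).
              branch 2.1.1.1 (add ¬(¬B ↔ ¬D)):
                ¬(¬B ↔ ¬D): β-rule — branch into ¬B, ¬¬D  //  ¬¬B, ¬D.
                  branch 2.1.1.1.1 (add ¬B, ¬¬D):
                    ○ open, literals {A=F, B=F, C=T, D=T}.
                  branch 2.1.1.1.2 (add ¬¬B, ¬D):
                    × closes — contains both D and ¬D.
              branch 2.1.1.2 (add ¬(B → C)):
                ¬(B → C): α-rule — add B, ¬C.
                × closes — contains both C and ¬C.
          branch 2.1.2 (add ¬D, A):
            ¬((¬B ↔ ¬D) ∧ (B → C)): β-rule — branch into ¬(¬B ↔ ¬D)  //  ¬(B → C).
              branch 2.1.2.1 (add ¬(¬B ↔ ¬D)):
                ¬(¬B ↔ ¬D): β-rule — branch into ¬B, ¬¬D  //  ¬¬B, ¬D.
                  branch 2.1.2.1.1 (add ¬B, ¬¬D):
                    × closes — contains both D and ¬D.
                  branch 2.1.2.1.2 (add ¬¬B, ¬D):
                    ○ open, literals {A=T, B=T, C=T, D=F}.
              branch 2.1.2.2 (add ¬(B → C)):
                ¬(B → C): α-rule — add B, ¬C.
                × closes — contains both C and ¬C.
      branch 2.2 (add D):
        ¬(D ↔ A): β-rule — branch into D, ¬A  //  ¬D, A.
          branch 2.2.1 (add D, ¬A):
            ¬((¬B ↔ ¬D) ∧ (B → C)): β-rule — branch into ¬(¬B ↔ ¬D)  //  ¬(B → C).
              branch 2.2.1.1 (add ¬(¬B ↔ ¬D)):
                ¬(¬B ↔ ¬D): β-rule — branch into ¬B, ¬¬D  //  ¬¬B, ¬D.
                  branch 2.2.1.1.1 (add ¬B, ¬¬D):
                    ○ open, literals {A=F, B=F, D=T}.
                  branch 2.2.1.1.2 (add ¬¬B, ¬D):
                    × closes — contains both D and ¬D.
              branch 2.2.1.2 (add ¬(B → C)):
                ¬(B → C): α-rule — add B, ¬C.
                ○ open, literals {A=F, B=T, C=F, D=T}.
          branch 2.2.2 (add ¬D, A):
            × closes — contains both D and ¬D.
12 branches closed, 8 open.
An open branch gives a countermodel: A=T, B=T, C=T, D=T (unmentioned atoms arbitrary); under it the original formula is false.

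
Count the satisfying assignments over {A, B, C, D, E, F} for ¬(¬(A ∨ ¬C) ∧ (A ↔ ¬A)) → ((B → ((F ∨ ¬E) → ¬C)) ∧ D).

Initial set: {(¬(¬(A ∨ ¬C) ∧ (A ↔ ¬A)) → ((B → ((F ∨ ¬E) → ¬C)) ∧ D))}.
(¬(¬(A ∨ ¬C) ∧ (A ↔ ¬A)) → ((B → ((F ∨ ¬E) → ¬C)) ∧ D)): β-rule — branch into ¬¬(¬(A ∨ ¬C) ∧ (A ↔ ¬A))  //  ((B → ((F ∨ ¬E) → ¬C)) ∧ D).
  branch 1 (add ¬¬(¬(A ∨ ¬C) ∧ (A ↔ ¬A))):
    ¬¬(¬(A ∨ ¬C) ∧ (A ↔ ¬A)): α-rule — add ¬(A ∨ ¬C), (A ↔ ¬A).
    ¬(A ∨ ¬C): α-rule — add ¬A, ¬¬C.
    (A ↔ ¬A): β-rule — branch into A, ¬A  //  ¬A, ¬¬A.
      branch 1.1 (add A, ¬A):
        × closes — contains both A and ¬A.
      branch 1.2 (add ¬A, ¬¬A):
        × closes — contains both A and ¬A.
  branch 2 (add ((B → ((F ∨ ¬E) → ¬C)) ∧ D)):
    ((B → ((F ∨ ¬E) → ¬C)) ∧ D): α-rule — add (B → ((F ∨ ¬E) → ¬C)), D.
    (B → ((F ∨ ¬E) → ¬C)): β-rule — branch into ¬B  //  ((F ∨ ¬E) → ¬C).
      branch 2.1 (add ¬B):
        ○ open, literals {B=F, D=T}.
      branch 2.2 (add ((F ∨ ¬E) → ¬C)):
        ((F ∨ ¬E) → ¬C): β-rule — branch into ¬(F ∨ ¬E)  //  ¬C.
          branch 2.2.1 (add ¬(F ∨ ¬E)):
            ¬(F ∨ ¬E): α-rule — add ¬F, ¬¬E.
            ○ open, literals {D=T, E=T, F=F}.
          branch 2.2.2 (add ¬C):
            ○ open, literals {C=F, D=T}.
2 branches closed, 3 open.
Each open branch fixes some atoms; the unmentioned ones are free. Counting distinct full assignments: branch {B=F, D=T} (A, C, E, F) contributes 16 new; branch {D=T, E=T, F=F} (A, B, C) contributes 4 new; branch {C=F, D=T} (A, B, E, F) contributes 6 new. Total: 26.

26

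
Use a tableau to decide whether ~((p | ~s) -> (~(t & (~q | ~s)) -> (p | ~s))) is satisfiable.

Initial set: {T ~((p | ~s) -> (~(t & (~q | ~s)) -> (p | ~s)))}.
T ~((p | ~s) -> (~(t & (~q | ~s)) -> (p | ~s))): α-rule — add T (p | ~s), F (~(t & (~q | ~s)) -> (p | ~s)).
F (~(t & (~q | ~s)) -> (p | ~s)): α-rule — add T ~(t & (~q | ~s)), F (p | ~s).
F (p | ~s): α-rule — add F p, F ~s.
T (p | ~s): β-rule — branch into T p  //  T ~s.
  branch 1 (add T p):
    × closes — contains both p and ~p.
  branch 2 (add T ~s):
    × closes — contains both s and ~s.
All 2 branches close.
Every branch closed; the formula is unsatisfiable.

Unsatisfiable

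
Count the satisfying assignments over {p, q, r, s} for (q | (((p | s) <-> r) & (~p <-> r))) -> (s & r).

10

Initial set: {((q | (((p | s) <-> r) & (~p <-> r))) -> (s & r))}.
((q | (((p | s) <-> r) & (~p <-> r))) -> (s & r)): β-rule — branch into ~(q | (((p | s) <-> r) & (~p <-> r)))  //  (s & r).
  branch 1 (add ~(q | (((p | s) <-> r) & (~p <-> r)))):
    ~(q | (((p | s) <-> r) & (~p <-> r))): α-rule — add ~q, ~(((p | s) <-> r) & (~p <-> r)).
    ~(((p | s) <-> r) & (~p <-> r)): β-rule — branch into ~((p | s) <-> r)  //  ~(~p <-> r).
      branch 1.1 (add ~((p | s) <-> r)):
        ~((p | s) <-> r): β-rule — branch into (p | s), ~r  //  ~(p | s), r.
          branch 1.1.1 (add (p | s), ~r):
            (p | s): β-rule — branch into p  //  s.
              branch 1.1.1.1 (add p):
                ○ open, literals {p=true, q=false, r=false}.
              branch 1.1.1.2 (add s):
                ○ open, literals {q=false, r=false, s=true}.
          branch 1.1.2 (add ~(p | s), r):
            ~(p | s): α-rule — add ~p, ~s.
            ○ open, literals {p=false, q=false, r=true, s=false}.
      branch 1.2 (add ~(~p <-> r)):
        ~(~p <-> r): β-rule — branch into ~p, ~r  //  ~~p, r.
          branch 1.2.1 (add ~p, ~r):
            ○ open, literals {p=false, q=false, r=false}.
          branch 1.2.2 (add ~~p, r):
            ○ open, literals {p=true, q=false, r=true}.
  branch 2 (add (s & r)):
    (s & r): α-rule — add s, r.
    ○ open, literals {r=true, s=true}.
0 branches closed, 6 open.
Each open branch fixes some atoms; the unmentioned ones are free. Counting distinct full assignments: branch {p=true, q=false, r=false} (s) contributes 2 new; branch {q=false, r=false, s=true} (p) contributes 1 new; branch {p=false, q=false, r=true, s=false} (none free) contributes 1 new; branch {p=false, q=false, r=false} (s) contributes 1 new; branch {p=true, q=false, r=true} (s) contributes 2 new; branch {r=true, s=true} (p, q) contributes 3 new. Total: 10.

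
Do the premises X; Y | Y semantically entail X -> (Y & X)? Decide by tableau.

Initial set: {T X; T (Y | Y); F (X -> (Y & X))}.
F (X -> (Y & X)): α-rule — add T X, F (Y & X).
T (Y | Y): β-rule — branch into T Y  //  T Y.
  branch 1 (add T Y):
    F (Y & X): β-rule — branch into F Y  //  F X.
      branch 1.1 (add F Y):
        × closes — contains both Y and ~Y.
      branch 1.2 (add F X):
        × closes — contains both X and ~X.
  branch 2 (add T Y):
    F (Y & X): β-rule — branch into F Y  //  F X.
      branch 2.1 (add F Y):
        × closes — contains both Y and ~Y.
      branch 2.2 (add F X):
        × closes — contains both X and ~X.
All 4 branches close.
Every branch closed, so the premises entail the conclusion.

Yes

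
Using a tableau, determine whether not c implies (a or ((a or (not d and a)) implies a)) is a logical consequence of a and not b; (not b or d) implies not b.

Initial set: {(a and not b); ((not b or d) implies not b); not (not c implies (a or ((a or (not d and a)) implies a)))}.
(a and not b): α-rule — add a, not b.
not (not c implies (a or ((a or (not d and a)) implies a))): α-rule — add not c, not (a or ((a or (not d and a)) implies a)).
not (a or ((a or (not d and a)) implies a)): α-rule — add not a, not ((a or (not d and a)) implies a).
× closes — contains both a and not a.
All 1 branch closes.
Every branch closed, so the premises entail the conclusion.

Yes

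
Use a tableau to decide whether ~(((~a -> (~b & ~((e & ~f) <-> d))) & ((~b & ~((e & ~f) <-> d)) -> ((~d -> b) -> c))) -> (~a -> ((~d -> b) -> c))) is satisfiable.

Unsatisfiable

Initial set: {~(((~a -> (~b & ~((e & ~f) <-> d))) & ((~b & ~((e & ~f) <-> d)) -> ((~d -> b) -> c))) -> (~a -> ((~d -> b) -> c)))}.
~(((~a -> (~b & ~((e & ~f) <-> d))) & ((~b & ~((e & ~f) <-> d)) -> ((~d -> b) -> c))) -> (~a -> ((~d -> b) -> c))): α-rule — add ((~a -> (~b & ~((e & ~f) <-> d))) & ((~b & ~((e & ~f) <-> d)) -> ((~d -> b) -> c))), ~(~a -> ((~d -> b) -> c)).
((~a -> (~b & ~((e & ~f) <-> d))) & ((~b & ~((e & ~f) <-> d)) -> ((~d -> b) -> c))): α-rule — add (~a -> (~b & ~((e & ~f) <-> d))), ((~b & ~((e & ~f) <-> d)) -> ((~d -> b) -> c)).
~(~a -> ((~d -> b) -> c)): α-rule — add ~a, ~((~d -> b) -> c).
~((~d -> b) -> c): α-rule — add (~d -> b), ~c.
(~a -> (~b & ~((e & ~f) <-> d))): β-rule — branch into ~~a  //  (~b & ~((e & ~f) <-> d)).
  branch 1 (add ~~a):
    × closes — contains both a and ~a.
  branch 2 (add (~b & ~((e & ~f) <-> d))):
    (~b & ~((e & ~f) <-> d)): α-rule — add ~b, ~((e & ~f) <-> d).
    ((~b & ~((e & ~f) <-> d)) -> ((~d -> b) -> c)): β-rule — branch into ~(~b & ~((e & ~f) <-> d))  //  ((~d -> b) -> c).
      branch 2.1 (add ~(~b & ~((e & ~f) <-> d))):
        (~d -> b): β-rule — branch into ~~d  //  b.
          branch 2.1.1 (add ~~d):
            ~((e & ~f) <-> d): β-rule — branch into (e & ~f), ~d  //  ~(e & ~f), d.
              branch 2.1.1.1 (add (e & ~f), ~d):
                × closes — contains both d and ~d.
              branch 2.1.1.2 (add ~(e & ~f), d):
                ~(~b & ~((e & ~f) <-> d)): β-rule — branch into ~~b  //  ~~((e & ~f) <-> d).
                  branch 2.1.1.2.1 (add ~~b):
                    × closes — contains both b and ~b.
                  branch 2.1.1.2.2 (add ~~((e & ~f) <-> d)):
                    ~(e & ~f): β-rule — branch into ~e  //  ~~f.
                      branch 2.1.1.2.2.1 (add ~e):
                        ~~((e & ~f) <-> d): β-rule — branch into (e & ~f), d  //  ~(e & ~f), ~d.
                          branch 2.1.1.2.2.1.1 (add (e & ~f), d):
                            (e & ~f): α-rule — add e, ~f.
                            × closes — contains both e and ~e.
                          branch 2.1.1.2.2.1.2 (add ~(e & ~f), ~d):
                            × closes — contains both d and ~d.
                      branch 2.1.1.2.2.2 (add ~~f):
                        ~~((e & ~f) <-> d): β-rule — branch into (e & ~f), d  //  ~(e & ~f), ~d.
                          branch 2.1.1.2.2.2.1 (add (e & ~f), d):
                            (e & ~f): α-rule — add e, ~f.
                            × closes — contains both f and ~f.
                          branch 2.1.1.2.2.2.2 (add ~(e & ~f), ~d):
                            × closes — contains both d and ~d.
          branch 2.1.2 (add b):
            × closes — contains both b and ~b.
      branch 2.2 (add ((~d -> b) -> c)):
        (~d -> b): β-rule — branch into ~~d  //  b.
          branch 2.2.1 (add ~~d):
            ~((e & ~f) <-> d): β-rule — branch into (e & ~f), ~d  //  ~(e & ~f), d.
              branch 2.2.1.1 (add (e & ~f), ~d):
                × closes — contains both d and ~d.
              branch 2.2.1.2 (add ~(e & ~f), d):
                ((~d -> b) -> c): β-rule — branch into ~(~d -> b)  //  c.
                  branch 2.2.1.2.1 (add ~(~d -> b)):
                    ~(~d -> b): α-rule — add ~d, ~b.
                    × closes — contains both d and ~d.
                  branch 2.2.1.2.2 (add c):
                    × closes — contains both c and ~c.
          branch 2.2.2 (add b):
            × closes — contains both b and ~b.
All 12 branches close.
Every branch closed; the formula is unsatisfiable.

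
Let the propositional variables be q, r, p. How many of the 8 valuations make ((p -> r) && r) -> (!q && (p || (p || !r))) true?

5

Initial set: {(((p -> r) && r) -> (!q && (p || (p || !r))))}.
(((p -> r) && r) -> (!q && (p || (p || !r)))): β-rule — branch into !((p -> r) && r)  //  (!q && (p || (p || !r))).
  branch 1 (add !((p -> r) && r)):
    !((p -> r) && r): β-rule — branch into !(p -> r)  //  !r.
      branch 1.1 (add !(p -> r)):
        !(p -> r): α-rule — add p, !r.
        ○ open, literals {p=true, r=false}.
      branch 1.2 (add !r):
        ○ open, literals {r=false}.
  branch 2 (add (!q && (p || (p || !r)))):
    (!q && (p || (p || !r))): α-rule — add !q, (p || (p || !r)).
    (p || (p || !r)): β-rule — branch into p  //  (p || !r).
      branch 2.1 (add p):
        ○ open, literals {p=true, q=false}.
      branch 2.2 (add (p || !r)):
        (p || !r): β-rule — branch into p  //  !r.
          branch 2.2.1 (add p):
            ○ open, literals {p=true, q=false}.
          branch 2.2.2 (add !r):
            ○ open, literals {q=false, r=false}.
0 branches closed, 5 open.
Each open branch fixes some atoms; the unmentioned ones are free. Counting distinct full assignments: branch {p=true, r=false} (q) contributes 2 new; branch {r=false} (q, p) contributes 2 new; branch {p=true, q=false} (r) contributes 1 new; branch {p=true, q=false} (r) contributes 0 new; branch {q=false, r=false} (p) contributes 0 new. Total: 5.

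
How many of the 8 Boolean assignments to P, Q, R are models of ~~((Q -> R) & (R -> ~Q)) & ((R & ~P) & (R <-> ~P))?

Initial set: {(~~((Q -> R) & (R -> ~Q)) & ((R & ~P) & (R <-> ~P)))}.
(~~((Q -> R) & (R -> ~Q)) & ((R & ~P) & (R <-> ~P))): α-rule — add ~~((Q -> R) & (R -> ~Q)), ((R & ~P) & (R <-> ~P)).
~~((Q -> R) & (R -> ~Q)): drop double negation, giving ((Q -> R) & (R -> ~Q)).
((R & ~P) & (R <-> ~P)): α-rule — add (R & ~P), (R <-> ~P).
((Q -> R) & (R -> ~Q)): α-rule — add (Q -> R), (R -> ~Q).
(R & ~P): α-rule — add R, ~P.
(R <-> ~P): β-rule — branch into R, ~P  //  ~R, ~~P.
  branch 1 (add R, ~P):
    (Q -> R): β-rule — branch into ~Q  //  R.
      branch 1.1 (add ~Q):
        (R -> ~Q): β-rule — branch into ~R  //  ~Q.
          branch 1.1.1 (add ~R):
            × closes — contains both R and ~R.
          branch 1.1.2 (add ~Q):
            ○ open, literals {P=0, Q=0, R=1}.
      branch 1.2 (add R):
        (R -> ~Q): β-rule — branch into ~R  //  ~Q.
          branch 1.2.1 (add ~R):
            × closes — contains both R and ~R.
          branch 1.2.2 (add ~Q):
            ○ open, literals {P=0, Q=0, R=1}.
  branch 2 (add ~R, ~~P):
    × closes — contains both R and ~R.
3 branches closed, 2 open.
Each open branch fixes some atoms; the unmentioned ones are free. Counting distinct full assignments: branch {P=0, Q=0, R=1} (none free) contributes 1 new; branch {P=0, Q=0, R=1} (none free) contributes 0 new. Total: 1.

1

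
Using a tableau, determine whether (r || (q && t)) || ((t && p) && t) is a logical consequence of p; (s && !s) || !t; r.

Initial set: {T p; T ((s && !s) || !t); T r; F ((r || (q && t)) || ((t && p) && t))}.
F ((r || (q && t)) || ((t && p) && t)): α-rule — add F (r || (q && t)), F ((t && p) && t).
F (r || (q && t)): α-rule — add F r, F (q && t).
× closes — contains both r and !r.
All 1 branch closes.
Every branch closed, so the premises entail the conclusion.

Yes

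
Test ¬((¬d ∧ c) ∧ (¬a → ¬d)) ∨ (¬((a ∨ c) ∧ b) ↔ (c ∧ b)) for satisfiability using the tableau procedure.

Initial set: {(¬((¬d ∧ c) ∧ (¬a → ¬d)) ∨ (¬((a ∨ c) ∧ b) ↔ (c ∧ b)))}.
(¬((¬d ∧ c) ∧ (¬a → ¬d)) ∨ (¬((a ∨ c) ∧ b) ↔ (c ∧ b))): β-rule — branch into ¬((¬d ∧ c) ∧ (¬a → ¬d))  //  (¬((a ∨ c) ∧ b) ↔ (c ∧ b)).
  branch 1 (add ¬((¬d ∧ c) ∧ (¬a → ¬d))):
    ¬((¬d ∧ c) ∧ (¬a → ¬d)): β-rule — branch into ¬(¬d ∧ c)  //  ¬(¬a → ¬d).
      branch 1.1 (add ¬(¬d ∧ c)):
        ¬(¬d ∧ c): β-rule — branch into ¬¬d  //  ¬c.
          branch 1.1.1 (add ¬¬d):
            ○ open, literals {d=true}.
          branch 1.1.2 (add ¬c):
            ○ open, literals {c=false}.
      branch 1.2 (add ¬(¬a → ¬d)):
        ¬(¬a → ¬d): α-rule — add ¬a, ¬¬d.
        ○ open, literals {a=false, d=true}.
  branch 2 (add (¬((a ∨ c) ∧ b) ↔ (c ∧ b))):
    (¬((a ∨ c) ∧ b) ↔ (c ∧ b)): β-rule — branch into ¬((a ∨ c) ∧ b), (c ∧ b)  //  ¬¬((a ∨ c) ∧ b), ¬(c ∧ b).
      branch 2.1 (add ¬((a ∨ c) ∧ b), (c ∧ b)):
        (c ∧ b): α-rule — add c, b.
        ¬((a ∨ c) ∧ b): β-rule — branch into ¬(a ∨ c)  //  ¬b.
          branch 2.1.1 (add ¬(a ∨ c)):
            ¬(a ∨ c): α-rule — add ¬a, ¬c.
            × closes — contains both c and ¬c.
          branch 2.1.2 (add ¬b):
            × closes — contains both b and ¬b.
      branch 2.2 (add ¬¬((a ∨ c) ∧ b), ¬(c ∧ b)):
        ¬¬((a ∨ c) ∧ b): α-rule — add (a ∨ c), b.
        ¬(c ∧ b): β-rule — branch into ¬c  //  ¬b.
          branch 2.2.1 (add ¬c):
            (a ∨ c): β-rule — branch into a  //  c.
              branch 2.2.1.1 (add a):
                ○ open, literals {a=true, b=true, c=false}.
              branch 2.2.1.2 (add c):
                × closes — contains both c and ¬c.
          branch 2.2.2 (add ¬b):
            × closes — contains both b and ¬b.
4 branches closed, 4 open.
An open branch gives a satisfying assignment: d=true.

Satisfiable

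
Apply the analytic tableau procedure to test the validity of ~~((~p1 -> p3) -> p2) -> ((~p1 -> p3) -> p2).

Assume the negation and expand:
Initial set: {F (~~((~p1 -> p3) -> p2) -> ((~p1 -> p3) -> p2))}.
F (~~((~p1 -> p3) -> p2) -> ((~p1 -> p3) -> p2)): α-rule — add T ~~((~p1 -> p3) -> p2), F ((~p1 -> p3) -> p2).
T ~~((~p1 -> p3) -> p2): drop double negation, giving T ((~p1 -> p3) -> p2).
F ((~p1 -> p3) -> p2): α-rule — add T (~p1 -> p3), F p2.
T ((~p1 -> p3) -> p2): β-rule — branch into F (~p1 -> p3)  //  T p2.
  branch 1 (add F (~p1 -> p3)):
    F (~p1 -> p3): α-rule — add T ~p1, F p3.
    T (~p1 -> p3): β-rule — branch into F ~p1  //  T p3.
      branch 1.1 (add F ~p1):
        × closes — contains both p1 and ~p1.
      branch 1.2 (add T p3):
        × closes — contains both p3 and ~p3.
  branch 2 (add T p2):
    × closes — contains both p2 and ~p2.
All 3 branches close.
Every branch closed, so the negation is unsatisfiable and the formula is valid.

Valid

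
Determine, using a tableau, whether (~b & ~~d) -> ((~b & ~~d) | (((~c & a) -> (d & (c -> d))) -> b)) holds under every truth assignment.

Valid

Assume the negation and expand:
Initial set: {~((~b & ~~d) -> ((~b & ~~d) | (((~c & a) -> (d & (c -> d))) -> b)))}.
~((~b & ~~d) -> ((~b & ~~d) | (((~c & a) -> (d & (c -> d))) -> b))): α-rule — add (~b & ~~d), ~((~b & ~~d) | (((~c & a) -> (d & (c -> d))) -> b)).
(~b & ~~d): α-rule — add ~b, ~~d.
~((~b & ~~d) | (((~c & a) -> (d & (c -> d))) -> b)): α-rule — add ~(~b & ~~d), ~(((~c & a) -> (d & (c -> d))) -> b).
~~d: drop double negation, giving d.
~(((~c & a) -> (d & (c -> d))) -> b): α-rule — add ((~c & a) -> (d & (c -> d))), ~b.
~(~b & ~~d): β-rule — branch into ~~b  //  ~~~d.
  branch 1 (add ~~b):
    × closes — contains both b and ~b.
  branch 2 (add ~~~d):
    ~~~d: drop double negation, giving ~d.
    × closes — contains both d and ~d.
All 2 branches close.
Every branch closed, so the negation is unsatisfiable and the formula is valid.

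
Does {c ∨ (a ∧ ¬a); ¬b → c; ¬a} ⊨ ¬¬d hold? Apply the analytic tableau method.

Initial set: {(c ∨ (a ∧ ¬a)); (¬b → c); ¬a; ¬¬¬d}.
¬¬¬d: drop double negation, giving ¬d.
(c ∨ (a ∧ ¬a)): β-rule — branch into c  //  (a ∧ ¬a).
  branch 1 (add c):
    (¬b → c): β-rule — branch into ¬¬b  //  c.
      branch 1.1 (add ¬¬b):
        ○ open, literals {a=0, b=1, c=1, d=0}.
      branch 1.2 (add c):
        ○ open, literals {a=0, c=1, d=0}.
  branch 2 (add (a ∧ ¬a)):
    (a ∧ ¬a): α-rule — add a, ¬a.
    × closes — contains both a and ¬a.
1 branch closed, 2 open.
An open branch gives a countermodel: a=0, b=1, c=1, d=0 (unmentioned atoms arbitrary); the premises hold there but the conclusion fails.

No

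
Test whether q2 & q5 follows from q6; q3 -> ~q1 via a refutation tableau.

Initial set: {q6; (q3 -> ~q1); ~(q2 & q5)}.
(q3 -> ~q1): β-rule — branch into ~q3  //  ~q1.
  branch 1 (add ~q3):
    ~(q2 & q5): β-rule — branch into ~q2  //  ~q5.
      branch 1.1 (add ~q2):
        ○ open, literals {q2=F, q3=F, q6=T}.
      branch 1.2 (add ~q5):
        ○ open, literals {q3=F, q5=F, q6=T}.
  branch 2 (add ~q1):
    ~(q2 & q5): β-rule — branch into ~q2  //  ~q5.
      branch 2.1 (add ~q2):
        ○ open, literals {q1=F, q2=F, q6=T}.
      branch 2.2 (add ~q5):
        ○ open, literals {q1=F, q5=F, q6=T}.
0 branches closed, 4 open.
An open branch gives a countermodel: q2=F, q3=F, q6=T (unmentioned atoms arbitrary); the premises hold there but the conclusion fails.

No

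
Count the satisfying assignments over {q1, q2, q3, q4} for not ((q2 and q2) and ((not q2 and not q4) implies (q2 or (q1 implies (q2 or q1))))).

Initial set: {T not ((q2 and q2) and ((not q2 and not q4) implies (q2 or (q1 implies (q2 or q1)))))}.
T not ((q2 and q2) and ((not q2 and not q4) implies (q2 or (q1 implies (q2 or q1))))): β-rule — branch into F (q2 and q2)  //  F ((not q2 and not q4) implies (q2 or (q1 implies (q2 or q1)))).
  branch 1 (add F (q2 and q2)):
    F (q2 and q2): β-rule — branch into F q2  //  F q2.
      branch 1.1 (add F q2):
        ○ open, literals {q2=false}.
      branch 1.2 (add F q2):
        ○ open, literals {q2=false}.
  branch 2 (add F ((not q2 and not q4) implies (q2 or (q1 implies (q2 or q1))))):
    F ((not q2 and not q4) implies (q2 or (q1 implies (q2 or q1)))): α-rule — add T (not q2 and not q4), F (q2 or (q1 implies (q2 or q1))).
    T (not q2 and not q4): α-rule — add T not q2, T not q4.
    F (q2 or (q1 implies (q2 or q1))): α-rule — add F q2, F (q1 implies (q2 or q1)).
    F (q1 implies (q2 or q1)): α-rule — add T q1, F (q2 or q1).
    F (q2 or q1): α-rule — add F q2, F q1.
    × closes — contains both q1 and not q1.
1 branch closed, 2 open.
Each open branch fixes some atoms; the unmentioned ones are free. Counting distinct full assignments: branch {q2=false} (q1, q3, q4) contributes 8 new; branch {q2=false} (q1, q3, q4) contributes 0 new. Total: 8.

8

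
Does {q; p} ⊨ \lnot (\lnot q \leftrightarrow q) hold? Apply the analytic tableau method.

Yes

Initial set: {q; p; \lnot \lnot (\lnot q \leftrightarrow q)}.
\lnot \lnot (\lnot q \leftrightarrow q): β-rule — branch into \lnot q, q  //  \lnot \lnot q, \lnot q.
  branch 1 (add \lnot q, q):
    × closes — contains both q and \lnot q.
  branch 2 (add \lnot \lnot q, \lnot q):
    × closes — contains both q and \lnot q.
All 2 branches close.
Every branch closed, so the premises entail the conclusion.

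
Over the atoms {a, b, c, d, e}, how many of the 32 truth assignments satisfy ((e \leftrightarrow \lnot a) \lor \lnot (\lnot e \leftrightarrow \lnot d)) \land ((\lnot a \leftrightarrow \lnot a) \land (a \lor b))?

Initial set: {(((e \leftrightarrow \lnot a) \lor \lnot (\lnot e \leftrightarrow \lnot d)) \land ((\lnot a \leftrightarrow \lnot a) \land (a \lor b)))}.
(((e \leftrightarrow \lnot a) \lor \lnot (\lnot e \leftrightarrow \lnot d)) \land ((\lnot a \leftrightarrow \lnot a) \land (a \lor b))): α-rule — add ((e \leftrightarrow \lnot a) \lor \lnot (\lnot e \leftrightarrow \lnot d)), ((\lnot a \leftrightarrow \lnot a) \land (a \lor b)).
((\lnot a \leftrightarrow \lnot a) \land (a \lor b)): α-rule — add (\lnot a \leftrightarrow \lnot a), (a \lor b).
((e \leftrightarrow \lnot a) \lor \lnot (\lnot e \leftrightarrow \lnot d)): β-rule — branch into (e \leftrightarrow \lnot a)  //  \lnot (\lnot e \leftrightarrow \lnot d).
  branch 1 (add (e \leftrightarrow \lnot a)):
    (\lnot a \leftrightarrow \lnot a): β-rule — branch into \lnot a, \lnot a  //  \lnot \lnot a, \lnot \lnot a.
      branch 1.1 (add \lnot a, \lnot a):
        (a \lor b): β-rule — branch into a  //  b.
          branch 1.1.1 (add a):
            × closes — contains both a and \lnot a.
          branch 1.1.2 (add b):
            (e \leftrightarrow \lnot a): β-rule — branch into e, \lnot a  //  \lnot e, \lnot \lnot a.
              branch 1.1.2.1 (add e, \lnot a):
                ○ open, literals {a=false, b=true, e=true}.
              branch 1.1.2.2 (add \lnot e, \lnot \lnot a):
                × closes — contains both a and \lnot a.
      branch 1.2 (add \lnot \lnot a, \lnot \lnot a):
        (a \lor b): β-rule — branch into a  //  b.
          branch 1.2.1 (add a):
            (e \leftrightarrow \lnot a): β-rule — branch into e, \lnot a  //  \lnot e, \lnot \lnot a.
              branch 1.2.1.1 (add e, \lnot a):
                × closes — contains both a and \lnot a.
              branch 1.2.1.2 (add \lnot e, \lnot \lnot a):
                ○ open, literals {a=true, e=false}.
          branch 1.2.2 (add b):
            (e \leftrightarrow \lnot a): β-rule — branch into e, \lnot a  //  \lnot e, \lnot \lnot a.
              branch 1.2.2.1 (add e, \lnot a):
                × closes — contains both a and \lnot a.
              branch 1.2.2.2 (add \lnot e, \lnot \lnot a):
                ○ open, literals {a=true, b=true, e=false}.
  branch 2 (add \lnot (\lnot e \leftrightarrow \lnot d)):
    (\lnot a \leftrightarrow \lnot a): β-rule — branch into \lnot a, \lnot a  //  \lnot \lnot a, \lnot \lnot a.
      branch 2.1 (add \lnot a, \lnot a):
        (a \lor b): β-rule — branch into a  //  b.
          branch 2.1.1 (add a):
            × closes — contains both a and \lnot a.
          branch 2.1.2 (add b):
            \lnot (\lnot e \leftrightarrow \lnot d): β-rule — branch into \lnot e, \lnot \lnot d  //  \lnot \lnot e, \lnot d.
              branch 2.1.2.1 (add \lnot e, \lnot \lnot d):
                ○ open, literals {a=false, b=true, d=true, e=false}.
              branch 2.1.2.2 (add \lnot \lnot e, \lnot d):
                ○ open, literals {a=false, b=true, d=false, e=true}.
      branch 2.2 (add \lnot \lnot a, \lnot \lnot a):
        (a \lor b): β-rule — branch into a  //  b.
          branch 2.2.1 (add a):
            \lnot (\lnot e \leftrightarrow \lnot d): β-rule — branch into \lnot e, \lnot \lnot d  //  \lnot \lnot e, \lnot d.
              branch 2.2.1.1 (add \lnot e, \lnot \lnot d):
                ○ open, literals {a=true, d=true, e=false}.
              branch 2.2.1.2 (add \lnot \lnot e, \lnot d):
                ○ open, literals {a=true, d=false, e=true}.
          branch 2.2.2 (add b):
            \lnot (\lnot e \leftrightarrow \lnot d): β-rule — branch into \lnot e, \lnot \lnot d  //  \lnot \lnot e, \lnot d.
              branch 2.2.2.1 (add \lnot e, \lnot \lnot d):
                ○ open, literals {a=true, b=true, d=true, e=false}.
              branch 2.2.2.2 (add \lnot \lnot e, \lnot d):
                ○ open, literals {a=true, b=true, d=false, e=true}.
5 branches closed, 9 open.
Each open branch fixes some atoms; the unmentioned ones are free. Counting distinct full assignments: branch {a=false, b=true, e=true} (c, d) contributes 4 new; branch {a=true, e=false} (b, c, d) contributes 8 new; branch {a=true, b=true, e=false} (c, d) contributes 0 new; branch {a=false, b=true, d=true, e=false} (c) contributes 2 new; branch {a=false, b=true, d=false, e=true} (c) contributes 0 new; branch {a=true, d=true, e=false} (b, c) contributes 0 new; branch {a=true, d=false, e=true} (b, c) contributes 4 new; branch {a=true, b=true, d=true, e=false} (c) contributes 0 new; branch {a=true, b=true, d=false, e=true} (c) contributes 0 new. Total: 18.

18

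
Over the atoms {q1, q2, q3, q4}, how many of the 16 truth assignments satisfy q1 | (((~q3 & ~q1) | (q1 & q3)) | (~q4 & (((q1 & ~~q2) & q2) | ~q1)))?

14

Initial set: {T (q1 | (((~q3 & ~q1) | (q1 & q3)) | (~q4 & (((q1 & ~~q2) & q2) | ~q1))))}.
T (q1 | (((~q3 & ~q1) | (q1 & q3)) | (~q4 & (((q1 & ~~q2) & q2) | ~q1)))): β-rule — branch into T q1  //  T (((~q3 & ~q1) | (q1 & q3)) | (~q4 & (((q1 & ~~q2) & q2) | ~q1))).
  branch 1 (add T q1):
    ○ open, literals {q1=true}.
  branch 2 (add T (((~q3 & ~q1) | (q1 & q3)) | (~q4 & (((q1 & ~~q2) & q2) | ~q1)))):
    T (((~q3 & ~q1) | (q1 & q3)) | (~q4 & (((q1 & ~~q2) & q2) | ~q1))): β-rule — branch into T ((~q3 & ~q1) | (q1 & q3))  //  T (~q4 & (((q1 & ~~q2) & q2) | ~q1)).
      branch 2.1 (add T ((~q3 & ~q1) | (q1 & q3))):
        T ((~q3 & ~q1) | (q1 & q3)): β-rule — branch into T (~q3 & ~q1)  //  T (q1 & q3).
          branch 2.1.1 (add T (~q3 & ~q1)):
            T (~q3 & ~q1): α-rule — add T ~q3, T ~q1.
            ○ open, literals {q1=false, q3=false}.
          branch 2.1.2 (add T (q1 & q3)):
            T (q1 & q3): α-rule — add T q1, T q3.
            ○ open, literals {q1=true, q3=true}.
      branch 2.2 (add T (~q4 & (((q1 & ~~q2) & q2) | ~q1))):
        T (~q4 & (((q1 & ~~q2) & q2) | ~q1)): α-rule — add T ~q4, T (((q1 & ~~q2) & q2) | ~q1).
        T (((q1 & ~~q2) & q2) | ~q1): β-rule — branch into T ((q1 & ~~q2) & q2)  //  T ~q1.
          branch 2.2.1 (add T ((q1 & ~~q2) & q2)):
            T ((q1 & ~~q2) & q2): α-rule — add T (q1 & ~~q2), T q2.
            T (q1 & ~~q2): α-rule — add T q1, T ~~q2.
            T ~~q2: drop double negation, giving T q2.
            ○ open, literals {q1=true, q2=true, q4=false}.
          branch 2.2.2 (add T ~q1):
            ○ open, literals {q1=false, q4=false}.
0 branches closed, 5 open.
Each open branch fixes some atoms; the unmentioned ones are free. Counting distinct full assignments: branch {q1=true} (q2, q3, q4) contributes 8 new; branch {q1=false, q3=false} (q2, q4) contributes 4 new; branch {q1=true, q3=true} (q2, q4) contributes 0 new; branch {q1=true, q2=true, q4=false} (q3) contributes 0 new; branch {q1=false, q4=false} (q2, q3) contributes 2 new. Total: 14.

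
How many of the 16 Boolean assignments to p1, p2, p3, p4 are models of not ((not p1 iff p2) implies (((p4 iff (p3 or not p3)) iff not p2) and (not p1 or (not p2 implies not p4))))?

Initial set: {not ((not p1 iff p2) implies (((p4 iff (p3 or not p3)) iff not p2) and (not p1 or (not p2 implies not p4))))}.
not ((not p1 iff p2) implies (((p4 iff (p3 or not p3)) iff not p2) and (not p1 or (not p2 implies not p4)))): α-rule — add (not p1 iff p2), not (((p4 iff (p3 or not p3)) iff not p2) and (not p1 or (not p2 implies not p4))).
(not p1 iff p2): β-rule — branch into not p1, p2  //  not not p1, not p2.
  branch 1 (add not p1, p2):
    not (((p4 iff (p3 or not p3)) iff not p2) and (not p1 or (not p2 implies not p4))): β-rule — branch into not ((p4 iff (p3 or not p3)) iff not p2)  //  not (not p1 or (not p2 implies not p4)).
      branch 1.1 (add not ((p4 iff (p3 or not p3)) iff not p2)):
        not ((p4 iff (p3 or not p3)) iff not p2): β-rule — branch into (p4 iff (p3 or not p3)), not not p2  //  not (p4 iff (p3 or not p3)), not p2.
          branch 1.1.1 (add (p4 iff (p3 or not p3)), not not p2):
            (p4 iff (p3 or not p3)): β-rule — branch into p4, (p3 or not p3)  //  not p4, not (p3 or not p3).
              branch 1.1.1.1 (add p4, (p3 or not p3)):
                (p3 or not p3): β-rule — branch into p3  //  not p3.
                  branch 1.1.1.1.1 (add p3):
                    ○ open, literals {p1=F, p2=T, p3=T, p4=T}.
                  branch 1.1.1.1.2 (add not p3):
                    ○ open, literals {p1=F, p2=T, p3=F, p4=T}.
              branch 1.1.1.2 (add not p4, not (p3 or not p3)):
                not (p3 or not p3): α-rule — add not p3, not not p3.
                × closes — contains both p3 and not p3.
          branch 1.1.2 (add not (p4 iff (p3 or not p3)), not p2):
            × closes — contains both p2 and not p2.
      branch 1.2 (add not (not p1 or (not p2 implies not p4))):
        not (not p1 or (not p2 implies not p4)): α-rule — add not not p1, not (not p2 implies not p4).
        × closes — contains both p1 and not p1.
  branch 2 (add not not p1, not p2):
    not (((p4 iff (p3 or not p3)) iff not p2) and (not p1 or (not p2 implies not p4))): β-rule — branch into not ((p4 iff (p3 or not p3)) iff not p2)  //  not (not p1 or (not p2 implies not p4)).
      branch 2.1 (add not ((p4 iff (p3 or not p3)) iff not p2)):
        not ((p4 iff (p3 or not p3)) iff not p2): β-rule — branch into (p4 iff (p3 or not p3)), not not p2  //  not (p4 iff (p3 or not p3)), not p2.
          branch 2.1.1 (add (p4 iff (p3 or not p3)), not not p2):
            × closes — contains both p2 and not p2.
          branch 2.1.2 (add not (p4 iff (p3 or not p3)), not p2):
            not (p4 iff (p3 or not p3)): β-rule — branch into p4, not (p3 or not p3)  //  not p4, (p3 or not p3).
              branch 2.1.2.1 (add p4, not (p3 or not p3)):
                not (p3 or not p3): α-rule — add not p3, not not p3.
                × closes — contains both p3 and not p3.
              branch 2.1.2.2 (add not p4, (p3 or not p3)):
                (p3 or not p3): β-rule — branch into p3  //  not p3.
                  branch 2.1.2.2.1 (add p3):
                    ○ open, literals {p1=T, p2=F, p3=T, p4=F}.
                  branch 2.1.2.2.2 (add not p3):
                    ○ open, literals {p1=T, p2=F, p3=F, p4=F}.
      branch 2.2 (add not (not p1 or (not p2 implies not p4))):
        not (not p1 or (not p2 implies not p4)): α-rule — add not not p1, not (not p2 implies not p4).
        not (not p2 implies not p4): α-rule — add not p2, not not p4.
        ○ open, literals {p1=T, p2=F, p4=T}.
5 branches closed, 5 open.
Each open branch fixes some atoms; the unmentioned ones are free. Counting distinct full assignments: branch {p1=F, p2=T, p3=T, p4=T} (none free) contributes 1 new; branch {p1=F, p2=T, p3=F, p4=T} (none free) contributes 1 new; branch {p1=T, p2=F, p3=T, p4=F} (none free) contributes 1 new; branch {p1=T, p2=F, p3=F, p4=F} (none free) contributes 1 new; branch {p1=T, p2=F, p4=T} (p3) contributes 2 new. Total: 6.

6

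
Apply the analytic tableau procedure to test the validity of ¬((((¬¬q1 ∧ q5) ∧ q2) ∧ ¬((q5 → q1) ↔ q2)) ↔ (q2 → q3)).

Not valid

Assume the negation and expand:
Initial set: {¬¬((((¬¬q1 ∧ q5) ∧ q2) ∧ ¬((q5 → q1) ↔ q2)) ↔ (q2 → q3))}.
¬¬((((¬¬q1 ∧ q5) ∧ q2) ∧ ¬((q5 → q1) ↔ q2)) ↔ (q2 → q3)): β-rule — branch into (((¬¬q1 ∧ q5) ∧ q2) ∧ ¬((q5 → q1) ↔ q2)), (q2 → q3)  //  ¬(((¬¬q1 ∧ q5) ∧ q2) ∧ ¬((q5 → q1) ↔ q2)), ¬(q2 → q3).
  branch 1 (add (((¬¬q1 ∧ q5) ∧ q2) ∧ ¬((q5 → q1) ↔ q2)), (q2 → q3)):
    (((¬¬q1 ∧ q5) ∧ q2) ∧ ¬((q5 → q1) ↔ q2)): α-rule — add ((¬¬q1 ∧ q5) ∧ q2), ¬((q5 → q1) ↔ q2).
    ((¬¬q1 ∧ q5) ∧ q2): α-rule — add (¬¬q1 ∧ q5), q2.
    (¬¬q1 ∧ q5): α-rule — add ¬¬q1, q5.
    ¬¬q1: drop double negation, giving q1.
    (q2 → q3): β-rule — branch into ¬q2  //  q3.
      branch 1.1 (add ¬q2):
        × closes — contains both q2 and ¬q2.
      branch 1.2 (add q3):
        ¬((q5 → q1) ↔ q2): β-rule — branch into (q5 → q1), ¬q2  //  ¬(q5 → q1), q2.
          branch 1.2.1 (add (q5 → q1), ¬q2):
            × closes — contains both q2 and ¬q2.
          branch 1.2.2 (add ¬(q5 → q1), q2):
            ¬(q5 → q1): α-rule — add q5, ¬q1.
            × closes — contains both q1 and ¬q1.
  branch 2 (add ¬(((¬¬q1 ∧ q5) ∧ q2) ∧ ¬((q5 → q1) ↔ q2)), ¬(q2 → q3)):
    ¬(q2 → q3): α-rule — add q2, ¬q3.
    ¬(((¬¬q1 ∧ q5) ∧ q2) ∧ ¬((q5 → q1) ↔ q2)): β-rule — branch into ¬((¬¬q1 ∧ q5) ∧ q2)  //  ¬¬((q5 → q1) ↔ q2).
      branch 2.1 (add ¬((¬¬q1 ∧ q5) ∧ q2)):
        ¬((¬¬q1 ∧ q5) ∧ q2): β-rule — branch into ¬(¬¬q1 ∧ q5)  //  ¬q2.
          branch 2.1.1 (add ¬(¬¬q1 ∧ q5)):
            ¬(¬¬q1 ∧ q5): β-rule — branch into ¬¬¬q1  //  ¬q5.
              branch 2.1.1.1 (add ¬¬¬q1):
                ¬¬¬q1: drop double negation, giving ¬q1.
                ○ open, literals {q1=0, q2=1, q3=0}.
              branch 2.1.1.2 (add ¬q5):
                ○ open, literals {q2=1, q3=0, q5=0}.
          branch 2.1.2 (add ¬q2):
            × closes — contains both q2 and ¬q2.
      branch 2.2 (add ¬¬((q5 → q1) ↔ q2)):
        ¬¬((q5 → q1) ↔ q2): β-rule — branch into (q5 → q1), q2  //  ¬(q5 → q1), ¬q2.
          branch 2.2.1 (add (q5 → q1), q2):
            (q5 → q1): β-rule — branch into ¬q5  //  q1.
              branch 2.2.1.1 (add ¬q5):
                ○ open, literals {q2=1, q3=0, q5=0}.
              branch 2.2.1.2 (add q1):
                ○ open, literals {q1=1, q2=1, q3=0}.
          branch 2.2.2 (add ¬(q5 → q1), ¬q2):
            × closes — contains both q2 and ¬q2.
5 branches closed, 4 open.
An open branch gives a countermodel: q1=0, q2=1, q3=0 (unmentioned atoms arbitrary); under it the original formula is false.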